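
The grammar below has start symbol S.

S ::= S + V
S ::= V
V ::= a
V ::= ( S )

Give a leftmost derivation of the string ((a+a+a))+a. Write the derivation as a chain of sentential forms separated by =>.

S => S+V => V+V => (S)+V => (V)+V => ((S))+V => ((S+V))+V => ((S+V+V))+V => ((V+V+V))+V => ((a+V+V))+V => ((a+a+V))+V => ((a+a+a))+V => ((a+a+a))+a

S => S+V   [S ::= S + V]
S+V => V+V   [S ::= V]
V+V => (S)+V   [V ::= ( S )]
(S)+V => (V)+V   [S ::= V]
(V)+V => ((S))+V   [V ::= ( S )]
((S))+V => ((S+V))+V   [S ::= S + V]
((S+V))+V => ((S+V+V))+V   [S ::= S + V]
((S+V+V))+V => ((V+V+V))+V   [S ::= V]
((V+V+V))+V => ((a+V+V))+V   [V ::= a]
((a+V+V))+V => ((a+a+V))+V   [V ::= a]
((a+a+V))+V => ((a+a+a))+V   [V ::= a]
((a+a+a))+V => ((a+a+a))+a   [V ::= a]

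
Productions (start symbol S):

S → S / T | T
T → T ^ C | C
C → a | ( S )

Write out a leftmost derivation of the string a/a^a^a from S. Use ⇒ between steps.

S⇒S/T⇒T/T⇒C/T⇒a/T⇒a/T^C⇒a/T^C^C⇒a/C^C^C⇒a/a^C^C⇒a/a^a^C⇒a/a^a^a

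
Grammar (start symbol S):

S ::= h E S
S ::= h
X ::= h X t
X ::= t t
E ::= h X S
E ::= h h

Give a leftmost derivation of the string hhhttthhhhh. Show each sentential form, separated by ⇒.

S ⇒ hES   [S ::= h E S]
hES ⇒ hhXSS   [E ::= h X S]
hhXSS ⇒ hhhXtSS   [X ::= h X t]
hhhXtSS ⇒ hhhtttSS   [X ::= t t]
hhhtttSS ⇒ hhhttthESS   [S ::= h E S]
hhhttthESS ⇒ hhhttthhhSS   [E ::= h h]
hhhttthhhSS ⇒ hhhttthhhhS   [S ::= h]
hhhttthhhhS ⇒ hhhttthhhhh   [S ::= h]

S ⇒ hES ⇒ hhXSS ⇒ hhhXtSS ⇒ hhhtttSS ⇒ hhhttthESS ⇒ hhhttthhhSS ⇒ hhhttthhhhS ⇒ hhhttthhhhh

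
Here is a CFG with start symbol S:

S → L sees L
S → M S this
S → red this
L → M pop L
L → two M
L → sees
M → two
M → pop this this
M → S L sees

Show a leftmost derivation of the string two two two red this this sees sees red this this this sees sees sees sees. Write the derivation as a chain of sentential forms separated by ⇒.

S ⇒ L sees L   [S → L sees L]
L sees L ⇒ two M sees L   [L → two M]
two M sees L ⇒ two S L sees sees L   [M → S L sees]
two S L sees sees L ⇒ two M S this L sees sees L   [S → M S this]
two M S this L sees sees L ⇒ two two S this L sees sees L   [M → two]
two two S this L sees sees L ⇒ two two M S this this L sees sees L   [S → M S this]
two two M S this this L sees sees L ⇒ two two S L sees S this this L sees sees L   [M → S L sees]
two two S L sees S this this L sees sees L ⇒ two two M S this L sees S this this L sees sees L   [S → M S this]
two two M S this L sees S this this L sees sees L ⇒ two two two S this L sees S this this L sees sees L   [M → two]
two two two S this L sees S this this L sees sees L ⇒ two two two red this this L sees S this this L sees sees L   [S → red this]
two two two red this this L sees S this this L sees sees L ⇒ two two two red this this sees sees S this this L sees sees L   [L → sees]
two two two red this this sees sees S this this L sees sees L ⇒ two two two red this this sees sees red this this this L sees sees L   [S → red this]
two two two red this this sees sees red this this this L sees sees L ⇒ two two two red this this sees sees red this this this sees sees sees L   [L → sees]
two two two red this this sees sees red this this this sees sees sees L ⇒ two two two red this this sees sees red this this this sees sees sees sees   [L → sees]

S ⇒ L sees L ⇒ two M sees L ⇒ two S L sees sees L ⇒ two M S this L sees sees L ⇒ two two S this L sees sees L ⇒ two two M S this this L sees sees L ⇒ two two S L sees S this this L sees sees L ⇒ two two M S this L sees S this this L sees sees L ⇒ two two two S this L sees S this this L sees sees L ⇒ two two two red this this L sees S this this L sees sees L ⇒ two two two red this this sees sees S this this L sees sees L ⇒ two two two red this this sees sees red this this this L sees sees L ⇒ two two two red this this sees sees red this this this sees sees sees L ⇒ two two two red this this sees sees red this this this sees sees sees sees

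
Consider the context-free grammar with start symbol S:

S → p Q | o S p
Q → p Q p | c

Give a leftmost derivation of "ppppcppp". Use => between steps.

S => pQ => ppQp => pppQpp => ppppQppp => ppppcppp

S => pQ   [S → p Q]
pQ => ppQp   [Q → p Q p]
ppQp => pppQpp   [Q → p Q p]
pppQpp => ppppQppp   [Q → p Q p]
ppppQppp => ppppcppp   [Q → c]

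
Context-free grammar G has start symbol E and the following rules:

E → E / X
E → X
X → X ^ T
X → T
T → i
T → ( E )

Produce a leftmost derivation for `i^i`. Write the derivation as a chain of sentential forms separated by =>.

E=>X=>X^T=>T^T=>i^T=>i^i

E => X   [E → X]
X => X^T   [X → X ^ T]
X^T => T^T   [X → T]
T^T => i^T   [T → i]
i^T => i^i   [T → i]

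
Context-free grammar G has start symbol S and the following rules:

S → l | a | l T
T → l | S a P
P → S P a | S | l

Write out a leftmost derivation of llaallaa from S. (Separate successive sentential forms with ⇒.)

S ⇒ lT ⇒ lSaP ⇒ llaP ⇒ llaSPa ⇒ llaaPa ⇒ llaaSPaa ⇒ llaalPaa ⇒ llaallaa

S ⇒ lT   [S → l T]
lT ⇒ lSaP   [T → S a P]
lSaP ⇒ llaP   [S → l]
llaP ⇒ llaSPa   [P → S P a]
llaSPa ⇒ llaaPa   [S → a]
llaaPa ⇒ llaaSPaa   [P → S P a]
llaaSPaa ⇒ llaalPaa   [S → l]
llaalPaa ⇒ llaallaa   [P → l]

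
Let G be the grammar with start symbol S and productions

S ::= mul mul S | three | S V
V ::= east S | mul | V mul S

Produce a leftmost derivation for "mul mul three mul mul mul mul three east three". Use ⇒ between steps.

S ⇒ S V   [S ::= S V]
S V ⇒ mul mul S V   [S ::= mul mul S]
mul mul S V ⇒ mul mul three V   [S ::= three]
mul mul three V ⇒ mul mul three V mul S   [V ::= V mul S]
mul mul three V mul S ⇒ mul mul three mul mul S   [V ::= mul]
mul mul three mul mul S ⇒ mul mul three mul mul S V   [S ::= S V]
mul mul three mul mul S V ⇒ mul mul three mul mul mul mul S V   [S ::= mul mul S]
mul mul three mul mul mul mul S V ⇒ mul mul three mul mul mul mul three V   [S ::= three]
mul mul three mul mul mul mul three V ⇒ mul mul three mul mul mul mul three east S   [V ::= east S]
mul mul three mul mul mul mul three east S ⇒ mul mul three mul mul mul mul three east three   [S ::= three]

S ⇒ S V ⇒ mul mul S V ⇒ mul mul three V ⇒ mul mul three V mul S ⇒ mul mul three mul mul S ⇒ mul mul three mul mul S V ⇒ mul mul three mul mul mul mul S V ⇒ mul mul three mul mul mul mul three V ⇒ mul mul three mul mul mul mul three east S ⇒ mul mul three mul mul mul mul three east three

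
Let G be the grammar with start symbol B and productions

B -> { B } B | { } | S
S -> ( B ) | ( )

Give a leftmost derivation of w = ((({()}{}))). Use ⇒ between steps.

B⇒S⇒(B)⇒(S)⇒((B))⇒((S))⇒(((B)))⇒((({B}B)))⇒((({S}B)))⇒((({()}B)))⇒((({()}{})))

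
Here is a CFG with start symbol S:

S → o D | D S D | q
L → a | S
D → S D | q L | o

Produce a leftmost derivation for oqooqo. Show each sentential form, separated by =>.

S => DSD => SDSD => DSDDSD => oSDDSD => oqDDSD => oqoDSD => oqooSD => oqooqD => oqooqo

S => DSD   [S → D S D]
DSD => SDSD   [D → S D]
SDSD => DSDDSD   [S → D S D]
DSDDSD => oSDDSD   [D → o]
oSDDSD => oqDDSD   [S → q]
oqDDSD => oqoDSD   [D → o]
oqoDSD => oqooSD   [D → o]
oqooSD => oqooqD   [S → q]
oqooqD => oqooqo   [D → o]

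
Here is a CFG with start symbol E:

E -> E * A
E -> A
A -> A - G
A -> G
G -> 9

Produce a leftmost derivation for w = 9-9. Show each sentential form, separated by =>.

E => A => A-G => G-G => 9-G => 9-9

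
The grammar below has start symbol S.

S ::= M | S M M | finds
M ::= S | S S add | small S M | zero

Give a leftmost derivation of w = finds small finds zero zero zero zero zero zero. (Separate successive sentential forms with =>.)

S => S M M => S M M M M => finds M M M M => finds small S M M M M => finds small S M M M M M M => finds small finds M M M M M M => finds small finds zero M M M M M => finds small finds zero zero M M M M => finds small finds zero zero zero M M M => finds small finds zero zero zero zero M M => finds small finds zero zero zero zero zero M => finds small finds zero zero zero zero zero zero

S => S M M   [S ::= S M M]
S M M => S M M M M   [S ::= S M M]
S M M M M => finds M M M M   [S ::= finds]
finds M M M M => finds small S M M M M   [M ::= small S M]
finds small S M M M M => finds small S M M M M M M   [S ::= S M M]
finds small S M M M M M M => finds small finds M M M M M M   [S ::= finds]
finds small finds M M M M M M => finds small finds zero M M M M M   [M ::= zero]
finds small finds zero M M M M M => finds small finds zero zero M M M M   [M ::= zero]
finds small finds zero zero M M M M => finds small finds zero zero zero M M M   [M ::= zero]
finds small finds zero zero zero M M M => finds small finds zero zero zero zero M M   [M ::= zero]
finds small finds zero zero zero zero M M => finds small finds zero zero zero zero zero M   [M ::= zero]
finds small finds zero zero zero zero zero M => finds small finds zero zero zero zero zero zero   [M ::= zero]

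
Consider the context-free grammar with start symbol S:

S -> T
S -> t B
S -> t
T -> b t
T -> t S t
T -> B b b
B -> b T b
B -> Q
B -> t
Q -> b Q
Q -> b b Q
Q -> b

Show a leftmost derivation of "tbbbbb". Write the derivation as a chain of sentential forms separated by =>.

S => tB   [S -> t B]
tB => tbTb   [B -> b T b]
tbTb => tbBbbb   [T -> B b b]
tbBbbb => tbQbbb   [B -> Q]
tbQbbb => tbbbbb   [Q -> b]

S=>tB=>tbTb=>tbBbbb=>tbQbbb=>tbbbbb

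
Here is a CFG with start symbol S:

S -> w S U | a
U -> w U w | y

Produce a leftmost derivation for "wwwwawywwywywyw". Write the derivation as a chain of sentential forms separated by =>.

S => wSU   [S -> w S U]
wSU => wwSUU   [S -> w S U]
wwSUU => wwwSUUU   [S -> w S U]
wwwSUUU => wwwwSUUUU   [S -> w S U]
wwwwSUUUU => wwwwaUUUU   [S -> a]
wwwwaUUUU => wwwwawUwUUU   [U -> w U w]
wwwwawUwUUU => wwwwawywUUU   [U -> y]
wwwwawywUUU => wwwwawywwUwUU   [U -> w U w]
wwwwawywwUwUU => wwwwawywwywUU   [U -> y]
wwwwawywwywUU => wwwwawywwywyU   [U -> y]
wwwwawywwywyU => wwwwawywwywywUw   [U -> w U w]
wwwwawywwywywUw => wwwwawywwywywyw   [U -> y]

S => wSU => wwSUU => wwwSUUU => wwwwSUUUU => wwwwaUUUU => wwwwawUwUUU => wwwwawywUUU => wwwwawywwUwUU => wwwwawywwywUU => wwwwawywwywyU => wwwwawywwywywUw => wwwwawywwywywyw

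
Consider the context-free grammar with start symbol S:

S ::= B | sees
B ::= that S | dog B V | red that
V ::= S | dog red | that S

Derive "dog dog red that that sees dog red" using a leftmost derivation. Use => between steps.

S => B => dog B V => dog dog B V V => dog dog red that V V => dog dog red that that S V => dog dog red that that sees V => dog dog red that that sees dog red

S => B   [S ::= B]
B => dog B V   [B ::= dog B V]
dog B V => dog dog B V V   [B ::= dog B V]
dog dog B V V => dog dog red that V V   [B ::= red that]
dog dog red that V V => dog dog red that that S V   [V ::= that S]
dog dog red that that S V => dog dog red that that sees V   [S ::= sees]
dog dog red that that sees V => dog dog red that that sees dog red   [V ::= dog red]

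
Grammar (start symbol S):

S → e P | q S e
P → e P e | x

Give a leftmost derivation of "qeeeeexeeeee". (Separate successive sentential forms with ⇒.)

S⇒qSe⇒qePe⇒qeePee⇒qeeePeee⇒qeeeePeeee⇒qeeeeePeeeee⇒qeeeeexeeeee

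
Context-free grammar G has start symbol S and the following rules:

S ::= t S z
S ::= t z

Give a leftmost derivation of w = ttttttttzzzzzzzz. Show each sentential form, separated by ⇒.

S ⇒ tSz   [S ::= t S z]
tSz ⇒ ttSzz   [S ::= t S z]
ttSzz ⇒ tttSzzz   [S ::= t S z]
tttSzzz ⇒ ttttSzzzz   [S ::= t S z]
ttttSzzzz ⇒ tttttSzzzzz   [S ::= t S z]
tttttSzzzzz ⇒ ttttttSzzzzzz   [S ::= t S z]
ttttttSzzzzzz ⇒ tttttttSzzzzzzz   [S ::= t S z]
tttttttSzzzzzzz ⇒ ttttttttzzzzzzzz   [S ::= t z]

S⇒tSz⇒ttSzz⇒tttSzzz⇒ttttSzzzz⇒tttttSzzzzz⇒ttttttSzzzzzz⇒tttttttSzzzzzzz⇒ttttttttzzzzzzzz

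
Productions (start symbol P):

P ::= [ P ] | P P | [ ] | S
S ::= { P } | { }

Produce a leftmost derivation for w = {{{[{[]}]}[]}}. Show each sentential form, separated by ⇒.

P ⇒ S   [P ::= S]
S ⇒ {P}   [S ::= { P }]
{P} ⇒ {S}   [P ::= S]
{S} ⇒ {{P}}   [S ::= { P }]
{{P}} ⇒ {{PP}}   [P ::= P P]
{{PP}} ⇒ {{SP}}   [P ::= S]
{{SP}} ⇒ {{{P}P}}   [S ::= { P }]
{{{P}P}} ⇒ {{{[P]}P}}   [P ::= [ P ]]
{{{[P]}P}} ⇒ {{{[S]}P}}   [P ::= S]
{{{[S]}P}} ⇒ {{{[{P}]}P}}   [S ::= { P }]
{{{[{P}]}P}} ⇒ {{{[{[]}]}P}}   [P ::= [ ]]
{{{[{[]}]}P}} ⇒ {{{[{[]}]}[]}}   [P ::= [ ]]

P ⇒ S ⇒ {P} ⇒ {S} ⇒ {{P}} ⇒ {{PP}} ⇒ {{SP}} ⇒ {{{P}P}} ⇒ {{{[P]}P}} ⇒ {{{[S]}P}} ⇒ {{{[{P}]}P}} ⇒ {{{[{[]}]}P}} ⇒ {{{[{[]}]}[]}}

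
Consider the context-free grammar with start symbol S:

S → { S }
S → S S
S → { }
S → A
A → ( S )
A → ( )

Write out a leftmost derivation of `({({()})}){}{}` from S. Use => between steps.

S => SS   [S → S S]
SS => SSS   [S → S S]
SSS => ASS   [S → A]
ASS => (S)SS   [A → ( S )]
(S)SS => ({S})SS   [S → { S }]
({S})SS => ({A})SS   [S → A]
({A})SS => ({(S)})SS   [A → ( S )]
({(S)})SS => ({({S})})SS   [S → { S }]
({({S})})SS => ({({A})})SS   [S → A]
({({A})})SS => ({({()})})SS   [A → ( )]
({({()})})SS => ({({()})}){}S   [S → { }]
({({()})}){}S => ({({()})}){}{}   [S → { }]

S => SS => SSS => ASS => (S)SS => ({S})SS => ({A})SS => ({(S)})SS => ({({S})})SS => ({({A})})SS => ({({()})})SS => ({({()})}){}S => ({({()})}){}{}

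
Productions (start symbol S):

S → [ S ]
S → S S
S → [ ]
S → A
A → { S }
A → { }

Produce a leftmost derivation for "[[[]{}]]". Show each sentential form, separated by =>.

S => [S]   [S → [ S ]]
[S] => [[S]]   [S → [ S ]]
[[S]] => [[SS]]   [S → S S]
[[SS]] => [[[]S]]   [S → [ ]]
[[[]S]] => [[[]A]]   [S → A]
[[[]A]] => [[[]{}]]   [A → { }]

S=>[S]=>[[S]]=>[[SS]]=>[[[]S]]=>[[[]A]]=>[[[]{}]]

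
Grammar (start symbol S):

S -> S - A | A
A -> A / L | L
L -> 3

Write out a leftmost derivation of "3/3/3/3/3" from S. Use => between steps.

S=>A=>A/L=>A/L/L=>A/L/L/L=>A/L/L/L/L=>L/L/L/L/L=>3/L/L/L/L=>3/3/L/L/L=>3/3/3/L/L=>3/3/3/3/L=>3/3/3/3/3

S => A   [S -> A]
A => A/L   [A -> A / L]
A/L => A/L/L   [A -> A / L]
A/L/L => A/L/L/L   [A -> A / L]
A/L/L/L => A/L/L/L/L   [A -> A / L]
A/L/L/L/L => L/L/L/L/L   [A -> L]
L/L/L/L/L => 3/L/L/L/L   [L -> 3]
3/L/L/L/L => 3/3/L/L/L   [L -> 3]
3/3/L/L/L => 3/3/3/L/L   [L -> 3]
3/3/3/L/L => 3/3/3/3/L   [L -> 3]
3/3/3/3/L => 3/3/3/3/3   [L -> 3]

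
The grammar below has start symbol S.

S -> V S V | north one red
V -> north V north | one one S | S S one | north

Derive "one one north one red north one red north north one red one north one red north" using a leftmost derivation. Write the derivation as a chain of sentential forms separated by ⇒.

S ⇒ V S V   [S -> V S V]
V S V ⇒ S S one S V   [V -> S S one]
S S one S V ⇒ V S V S one S V   [S -> V S V]
V S V S one S V ⇒ one one S S V S one S V   [V -> one one S]
one one S S V S one S V ⇒ one one north one red S V S one S V   [S -> north one red]
one one north one red S V S one S V ⇒ one one north one red north one red V S one S V   [S -> north one red]
one one north one red north one red V S one S V ⇒ one one north one red north one red north S one S V   [V -> north]
one one north one red north one red north S one S V ⇒ one one north one red north one red north north one red one S V   [S -> north one red]
one one north one red north one red north north one red one S V ⇒ one one north one red north one red north north one red one north one red V   [S -> north one red]
one one north one red north one red north north one red one north one red V ⇒ one one north one red north one red north north one red one north one red north   [V -> north]

S ⇒ V S V ⇒ S S one S V ⇒ V S V S one S V ⇒ one one S S V S one S V ⇒ one one north one red S V S one S V ⇒ one one north one red north one red V S one S V ⇒ one one north one red north one red north S one S V ⇒ one one north one red north one red north north one red one S V ⇒ one one north one red north one red north north one red one north one red V ⇒ one one north one red north one red north north one red one north one red north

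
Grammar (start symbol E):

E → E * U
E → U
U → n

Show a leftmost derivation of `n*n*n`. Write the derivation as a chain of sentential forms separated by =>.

E => E*U => E*U*U => U*U*U => n*U*U => n*n*U => n*n*n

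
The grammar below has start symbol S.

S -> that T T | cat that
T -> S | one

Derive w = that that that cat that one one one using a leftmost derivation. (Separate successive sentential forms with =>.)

S => that T T => that S T => that that T T T => that that S T T => that that that T T T T => that that that S T T T => that that that cat that T T T => that that that cat that one T T => that that that cat that one one T => that that that cat that one one one

S => that T T   [S -> that T T]
that T T => that S T   [T -> S]
that S T => that that T T T   [S -> that T T]
that that T T T => that that S T T   [T -> S]
that that S T T => that that that T T T T   [S -> that T T]
that that that T T T T => that that that S T T T   [T -> S]
that that that S T T T => that that that cat that T T T   [S -> cat that]
that that that cat that T T T => that that that cat that one T T   [T -> one]
that that that cat that one T T => that that that cat that one one T   [T -> one]
that that that cat that one one T => that that that cat that one one one   [T -> one]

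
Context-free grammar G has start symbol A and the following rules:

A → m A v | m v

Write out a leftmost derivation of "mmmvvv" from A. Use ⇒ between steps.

A ⇒ mAv ⇒ mmAvv ⇒ mmmvvv

A ⇒ mAv   [A → m A v]
mAv ⇒ mmAvv   [A → m A v]
mmAvv ⇒ mmmvvv   [A → m v]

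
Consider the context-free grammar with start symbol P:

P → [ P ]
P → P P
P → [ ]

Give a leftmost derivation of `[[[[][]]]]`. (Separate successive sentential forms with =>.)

P => [P] => [[P]] => [[[P]]] => [[[PP]]] => [[[[]P]]] => [[[[][]]]]

P => [P]   [P → [ P ]]
[P] => [[P]]   [P → [ P ]]
[[P]] => [[[P]]]   [P → [ P ]]
[[[P]]] => [[[PP]]]   [P → P P]
[[[PP]]] => [[[[]P]]]   [P → [ ]]
[[[[]P]]] => [[[[][]]]]   [P → [ ]]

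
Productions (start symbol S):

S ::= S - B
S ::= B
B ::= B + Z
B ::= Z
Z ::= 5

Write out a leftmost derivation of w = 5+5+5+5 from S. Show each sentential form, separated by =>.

S=>B=>B+Z=>B+Z+Z=>B+Z+Z+Z=>Z+Z+Z+Z=>5+Z+Z+Z=>5+5+Z+Z=>5+5+5+Z=>5+5+5+5

S => B   [S ::= B]
B => B+Z   [B ::= B + Z]
B+Z => B+Z+Z   [B ::= B + Z]
B+Z+Z => B+Z+Z+Z   [B ::= B + Z]
B+Z+Z+Z => Z+Z+Z+Z   [B ::= Z]
Z+Z+Z+Z => 5+Z+Z+Z   [Z ::= 5]
5+Z+Z+Z => 5+5+Z+Z   [Z ::= 5]
5+5+Z+Z => 5+5+5+Z   [Z ::= 5]
5+5+5+Z => 5+5+5+5   [Z ::= 5]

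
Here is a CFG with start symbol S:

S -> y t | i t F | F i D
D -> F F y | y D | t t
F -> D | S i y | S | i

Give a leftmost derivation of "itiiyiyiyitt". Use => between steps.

S=>itF=>itS=>itFiD=>itDiD=>itFFyiD=>itDFyiD=>itFFyFyiD=>itDFyFyiD=>itFFyFyFyiD=>itiFyFyFyiD=>itiiyFyFyiD=>itiiyiyFyiD=>itiiyiyiyiD=>itiiyiyiyitt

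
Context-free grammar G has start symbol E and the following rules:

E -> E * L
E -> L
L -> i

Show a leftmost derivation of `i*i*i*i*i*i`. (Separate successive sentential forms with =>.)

E => E*L   [E -> E * L]
E*L => E*L*L   [E -> E * L]
E*L*L => E*L*L*L   [E -> E * L]
E*L*L*L => E*L*L*L*L   [E -> E * L]
E*L*L*L*L => E*L*L*L*L*L   [E -> E * L]
E*L*L*L*L*L => L*L*L*L*L*L   [E -> L]
L*L*L*L*L*L => i*L*L*L*L*L   [L -> i]
i*L*L*L*L*L => i*i*L*L*L*L   [L -> i]
i*i*L*L*L*L => i*i*i*L*L*L   [L -> i]
i*i*i*L*L*L => i*i*i*i*L*L   [L -> i]
i*i*i*i*L*L => i*i*i*i*i*L   [L -> i]
i*i*i*i*i*L => i*i*i*i*i*i   [L -> i]

E=>E*L=>E*L*L=>E*L*L*L=>E*L*L*L*L=>E*L*L*L*L*L=>L*L*L*L*L*L=>i*L*L*L*L*L=>i*i*L*L*L*L=>i*i*i*L*L*L=>i*i*i*i*L*L=>i*i*i*i*i*L=>i*i*i*i*i*i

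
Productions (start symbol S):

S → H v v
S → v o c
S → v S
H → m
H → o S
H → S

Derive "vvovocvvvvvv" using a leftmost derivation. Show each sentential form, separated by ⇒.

S ⇒ Hvv   [S → H v v]
Hvv ⇒ Svv   [H → S]
Svv ⇒ vSvv   [S → v S]
vSvv ⇒ vvSvv   [S → v S]
vvSvv ⇒ vvHvvvv   [S → H v v]
vvHvvvv ⇒ vvSvvvv   [H → S]
vvSvvvv ⇒ vvHvvvvvv   [S → H v v]
vvHvvvvvv ⇒ vvoSvvvvvv   [H → o S]
vvoSvvvvvv ⇒ vvovocvvvvvv   [S → v o c]

S ⇒ Hvv ⇒ Svv ⇒ vSvv ⇒ vvSvv ⇒ vvHvvvv ⇒ vvSvvvv ⇒ vvHvvvvvv ⇒ vvoSvvvvvv ⇒ vvovocvvvvvv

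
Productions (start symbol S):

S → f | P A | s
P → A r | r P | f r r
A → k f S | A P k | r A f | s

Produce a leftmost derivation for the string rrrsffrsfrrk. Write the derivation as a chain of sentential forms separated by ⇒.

S ⇒ PA ⇒ rPA ⇒ rArA ⇒ rrAfrA ⇒ rrrAffrA ⇒ rrrsffrA ⇒ rrrsffrAPk ⇒ rrrsffrsPk ⇒ rrrsffrsfrrk

S ⇒ PA   [S → P A]
PA ⇒ rPA   [P → r P]
rPA ⇒ rArA   [P → A r]
rArA ⇒ rrAfrA   [A → r A f]
rrAfrA ⇒ rrrAffrA   [A → r A f]
rrrAffrA ⇒ rrrsffrA   [A → s]
rrrsffrA ⇒ rrrsffrAPk   [A → A P k]
rrrsffrAPk ⇒ rrrsffrsPk   [A → s]
rrrsffrsPk ⇒ rrrsffrsfrrk   [P → f r r]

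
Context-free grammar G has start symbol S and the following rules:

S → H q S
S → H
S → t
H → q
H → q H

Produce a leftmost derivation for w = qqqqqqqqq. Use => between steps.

S => HqS   [S → H q S]
HqS => qHqS   [H → q H]
qHqS => qqHqS   [H → q H]
qqHqS => qqqHqS   [H → q H]
qqqHqS => qqqqHqS   [H → q H]
qqqqHqS => qqqqqqS   [H → q]
qqqqqqS => qqqqqqH   [S → H]
qqqqqqH => qqqqqqqH   [H → q H]
qqqqqqqH => qqqqqqqqH   [H → q H]
qqqqqqqqH => qqqqqqqqq   [H → q]

S => HqS => qHqS => qqHqS => qqqHqS => qqqqHqS => qqqqqqS => qqqqqqH => qqqqqqqH => qqqqqqqqH => qqqqqqqqq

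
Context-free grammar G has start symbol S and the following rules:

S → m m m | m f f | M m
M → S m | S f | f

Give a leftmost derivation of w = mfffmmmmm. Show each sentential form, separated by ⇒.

S ⇒ Mm ⇒ Smm ⇒ Mmmm ⇒ Smmmm ⇒ Mmmmmm ⇒ Sfmmmmm ⇒ mfffmmmmm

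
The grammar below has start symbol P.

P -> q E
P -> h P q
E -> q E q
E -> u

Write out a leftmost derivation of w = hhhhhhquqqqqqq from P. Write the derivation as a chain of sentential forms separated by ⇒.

P ⇒ hPq ⇒ hhPqq ⇒ hhhPqqq ⇒ hhhhPqqqq ⇒ hhhhhPqqqqq ⇒ hhhhhhPqqqqqq ⇒ hhhhhhqEqqqqqq ⇒ hhhhhhquqqqqqq

P ⇒ hPq   [P -> h P q]
hPq ⇒ hhPqq   [P -> h P q]
hhPqq ⇒ hhhPqqq   [P -> h P q]
hhhPqqq ⇒ hhhhPqqqq   [P -> h P q]
hhhhPqqqq ⇒ hhhhhPqqqqq   [P -> h P q]
hhhhhPqqqqq ⇒ hhhhhhPqqqqqq   [P -> h P q]
hhhhhhPqqqqqq ⇒ hhhhhhqEqqqqqq   [P -> q E]
hhhhhhqEqqqqqq ⇒ hhhhhhquqqqqqq   [E -> u]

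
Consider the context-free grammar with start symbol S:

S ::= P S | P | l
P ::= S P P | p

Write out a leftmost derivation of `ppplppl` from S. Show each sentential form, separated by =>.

S => PS   [S ::= P S]
PS => SPPS   [P ::= S P P]
SPPS => PSPPS   [S ::= P S]
PSPPS => SPPSPPS   [P ::= S P P]
SPPSPPS => PPPSPPS   [S ::= P]
PPPSPPS => pPPSPPS   [P ::= p]
pPPSPPS => ppPSPPS   [P ::= p]
ppPSPPS => pppSPPS   [P ::= p]
pppSPPS => ppplPPS   [S ::= l]
ppplPPS => ppplpPS   [P ::= p]
ppplpPS => ppplppS   [P ::= p]
ppplppS => ppplppl   [S ::= l]

S=>PS=>SPPS=>PSPPS=>SPPSPPS=>PPPSPPS=>pPPSPPS=>ppPSPPS=>pppSPPS=>ppplPPS=>ppplpPS=>ppplppS=>ppplppl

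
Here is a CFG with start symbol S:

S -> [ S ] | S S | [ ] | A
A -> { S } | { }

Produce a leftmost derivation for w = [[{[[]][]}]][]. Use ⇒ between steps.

S ⇒ SS ⇒ [S]S ⇒ [[S]]S ⇒ [[A]]S ⇒ [[{S}]]S ⇒ [[{SS}]]S ⇒ [[{[S]S}]]S ⇒ [[{[[]]S}]]S ⇒ [[{[[]][]}]]S ⇒ [[{[[]][]}]][]

S ⇒ SS   [S -> S S]
SS ⇒ [S]S   [S -> [ S ]]
[S]S ⇒ [[S]]S   [S -> [ S ]]
[[S]]S ⇒ [[A]]S   [S -> A]
[[A]]S ⇒ [[{S}]]S   [A -> { S }]
[[{S}]]S ⇒ [[{SS}]]S   [S -> S S]
[[{SS}]]S ⇒ [[{[S]S}]]S   [S -> [ S ]]
[[{[S]S}]]S ⇒ [[{[[]]S}]]S   [S -> [ ]]
[[{[[]]S}]]S ⇒ [[{[[]][]}]]S   [S -> [ ]]
[[{[[]][]}]]S ⇒ [[{[[]][]}]][]   [S -> [ ]]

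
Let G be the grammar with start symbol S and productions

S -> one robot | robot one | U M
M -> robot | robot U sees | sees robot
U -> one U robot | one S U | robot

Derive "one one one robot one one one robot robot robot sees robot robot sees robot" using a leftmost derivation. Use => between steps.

S => U M => one S U M => one U M U M => one one U robot M U M => one one one S U robot M U M => one one one robot one U robot M U M => one one one robot one one S U robot M U M => one one one robot one one one robot U robot M U M => one one one robot one one one robot robot robot M U M => one one one robot one one one robot robot robot sees robot U M => one one one robot one one one robot robot robot sees robot robot M => one one one robot one one one robot robot robot sees robot robot sees robot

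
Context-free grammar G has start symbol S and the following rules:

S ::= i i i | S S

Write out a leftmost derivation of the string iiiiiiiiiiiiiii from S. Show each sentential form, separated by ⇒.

S ⇒ SS   [S ::= S S]
SS ⇒ SSS   [S ::= S S]
SSS ⇒ SSSS   [S ::= S S]
SSSS ⇒ SSSSS   [S ::= S S]
SSSSS ⇒ iiiSSSS   [S ::= i i i]
iiiSSSS ⇒ iiiiiiSSS   [S ::= i i i]
iiiiiiSSS ⇒ iiiiiiiiiSS   [S ::= i i i]
iiiiiiiiiSS ⇒ iiiiiiiiiiiiS   [S ::= i i i]
iiiiiiiiiiiiS ⇒ iiiiiiiiiiiiiii   [S ::= i i i]

S⇒SS⇒SSS⇒SSSS⇒SSSSS⇒iiiSSSS⇒iiiiiiSSS⇒iiiiiiiiiSS⇒iiiiiiiiiiiiS⇒iiiiiiiiiiiiiii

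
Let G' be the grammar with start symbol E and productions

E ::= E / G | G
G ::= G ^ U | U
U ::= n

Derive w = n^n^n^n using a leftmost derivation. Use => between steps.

E=>G=>G^U=>G^U^U=>G^U^U^U=>U^U^U^U=>n^U^U^U=>n^n^U^U=>n^n^n^U=>n^n^n^n

E => G   [E ::= G]
G => G^U   [G ::= G ^ U]
G^U => G^U^U   [G ::= G ^ U]
G^U^U => G^U^U^U   [G ::= G ^ U]
G^U^U^U => U^U^U^U   [G ::= U]
U^U^U^U => n^U^U^U   [U ::= n]
n^U^U^U => n^n^U^U   [U ::= n]
n^n^U^U => n^n^n^U   [U ::= n]
n^n^n^U => n^n^n^n   [U ::= n]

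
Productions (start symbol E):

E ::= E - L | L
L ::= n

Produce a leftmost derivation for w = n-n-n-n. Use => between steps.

E => E-L => E-L-L => E-L-L-L => L-L-L-L => n-L-L-L => n-n-L-L => n-n-n-L => n-n-n-n

E => E-L   [E ::= E - L]
E-L => E-L-L   [E ::= E - L]
E-L-L => E-L-L-L   [E ::= E - L]
E-L-L-L => L-L-L-L   [E ::= L]
L-L-L-L => n-L-L-L   [L ::= n]
n-L-L-L => n-n-L-L   [L ::= n]
n-n-L-L => n-n-n-L   [L ::= n]
n-n-n-L => n-n-n-n   [L ::= n]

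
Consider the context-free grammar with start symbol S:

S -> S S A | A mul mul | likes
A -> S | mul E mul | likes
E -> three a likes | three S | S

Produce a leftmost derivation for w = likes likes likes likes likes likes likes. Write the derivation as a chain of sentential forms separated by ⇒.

S ⇒ S S A ⇒ S S A S A ⇒ S S A S A S A ⇒ likes S A S A S A ⇒ likes likes A S A S A ⇒ likes likes likes S A S A ⇒ likes likes likes likes A S A ⇒ likes likes likes likes likes S A ⇒ likes likes likes likes likes likes A ⇒ likes likes likes likes likes likes likes

S ⇒ S S A   [S -> S S A]
S S A ⇒ S S A S A   [S -> S S A]
S S A S A ⇒ S S A S A S A   [S -> S S A]
S S A S A S A ⇒ likes S A S A S A   [S -> likes]
likes S A S A S A ⇒ likes likes A S A S A   [S -> likes]
likes likes A S A S A ⇒ likes likes likes S A S A   [A -> likes]
likes likes likes S A S A ⇒ likes likes likes likes A S A   [S -> likes]
likes likes likes likes A S A ⇒ likes likes likes likes likes S A   [A -> likes]
likes likes likes likes likes S A ⇒ likes likes likes likes likes likes A   [S -> likes]
likes likes likes likes likes likes A ⇒ likes likes likes likes likes likes likes   [A -> likes]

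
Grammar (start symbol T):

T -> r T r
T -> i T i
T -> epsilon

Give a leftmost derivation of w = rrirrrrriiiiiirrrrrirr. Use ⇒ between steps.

T ⇒ rTr   [T -> r T r]
rTr ⇒ rrTrr   [T -> r T r]
rrTrr ⇒ rriTirr   [T -> i T i]
rriTirr ⇒ rrirTrirr   [T -> r T r]
rrirTrirr ⇒ rrirrTrrirr   [T -> r T r]
rrirrTrrirr ⇒ rrirrrTrrrirr   [T -> r T r]
rrirrrTrrrirr ⇒ rrirrrrTrrrrirr   [T -> r T r]
rrirrrrTrrrrirr ⇒ rrirrrrrTrrrrrirr   [T -> r T r]
rrirrrrrTrrrrrirr ⇒ rrirrrrriTirrrrrirr   [T -> i T i]
rrirrrrriTirrrrrirr ⇒ rrirrrrriiTiirrrrrirr   [T -> i T i]
rrirrrrriiTiirrrrrirr ⇒ rrirrrrriiiTiiirrrrrirr   [T -> i T i]
rrirrrrriiiTiiirrrrrirr ⇒ rrirrrrriiiiiirrrrrirr   [T -> epsilon]

T ⇒ rTr ⇒ rrTrr ⇒ rriTirr ⇒ rrirTrirr ⇒ rrirrTrrirr ⇒ rrirrrTrrrirr ⇒ rrirrrrTrrrrirr ⇒ rrirrrrrTrrrrrirr ⇒ rrirrrrriTirrrrrirr ⇒ rrirrrrriiTiirrrrrirr ⇒ rrirrrrriiiTiiirrrrrirr ⇒ rrirrrrriiiiiirrrrrirr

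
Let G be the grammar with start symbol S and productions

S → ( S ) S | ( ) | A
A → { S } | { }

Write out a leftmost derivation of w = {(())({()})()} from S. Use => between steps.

S => A   [S → A]
A => {S}   [A → { S }]
{S} => {(S)S}   [S → ( S ) S]
{(S)S} => {(())S}   [S → ( )]
{(())S} => {(())(S)S}   [S → ( S ) S]
{(())(S)S} => {(())(A)S}   [S → A]
{(())(A)S} => {(())({S})S}   [A → { S }]
{(())({S})S} => {(())({()})S}   [S → ( )]
{(())({()})S} => {(())({()})()}   [S → ( )]

S => A => {S} => {(S)S} => {(())S} => {(())(S)S} => {(())(A)S} => {(())({S})S} => {(())({()})S} => {(())({()})()}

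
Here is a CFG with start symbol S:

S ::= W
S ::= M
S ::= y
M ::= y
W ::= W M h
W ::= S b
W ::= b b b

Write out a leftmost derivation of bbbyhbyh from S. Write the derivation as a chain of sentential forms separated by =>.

S=>W=>WMh=>SbMh=>WbMh=>WMhbMh=>bbbMhbMh=>bbbyhbMh=>bbbyhbyh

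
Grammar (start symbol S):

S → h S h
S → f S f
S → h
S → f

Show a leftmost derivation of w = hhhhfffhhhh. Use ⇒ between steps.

S ⇒ hSh ⇒ hhShh ⇒ hhhShhh ⇒ hhhhShhhh ⇒ hhhhfSfhhhh ⇒ hhhhfffhhhh

S ⇒ hSh   [S → h S h]
hSh ⇒ hhShh   [S → h S h]
hhShh ⇒ hhhShhh   [S → h S h]
hhhShhh ⇒ hhhhShhhh   [S → h S h]
hhhhShhhh ⇒ hhhhfSfhhhh   [S → f S f]
hhhhfSfhhhh ⇒ hhhhfffhhhh   [S → f]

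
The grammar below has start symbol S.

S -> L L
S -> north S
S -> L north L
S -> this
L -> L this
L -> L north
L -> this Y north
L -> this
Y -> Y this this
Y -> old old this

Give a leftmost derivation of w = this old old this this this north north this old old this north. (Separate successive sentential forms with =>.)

S => L north L   [S -> L north L]
L north L => this Y north north L   [L -> this Y north]
this Y north north L => this Y this this north north L   [Y -> Y this this]
this Y this this north north L => this old old this this this north north L   [Y -> old old this]
this old old this this this north north L => this old old this this this north north this Y north   [L -> this Y north]
this old old this this this north north this Y north => this old old this this this north north this old old this north   [Y -> old old this]

S => L north L => this Y north north L => this Y this this north north L => this old old this this this north north L => this old old this this this north north this Y north => this old old this this this north north this old old this north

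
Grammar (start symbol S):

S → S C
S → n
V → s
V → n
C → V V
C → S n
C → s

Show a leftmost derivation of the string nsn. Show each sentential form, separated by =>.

S => SC => nC => nVV => nsV => nsn

S => SC   [S → S C]
SC => nC   [S → n]
nC => nVV   [C → V V]
nVV => nsV   [V → s]
nsV => nsn   [V → n]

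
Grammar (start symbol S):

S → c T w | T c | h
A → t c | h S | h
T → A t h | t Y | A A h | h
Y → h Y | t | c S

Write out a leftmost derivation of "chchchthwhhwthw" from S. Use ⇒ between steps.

S ⇒ cTw ⇒ cAthw ⇒ chSthw ⇒ chcTwthw ⇒ chcAAhwthw ⇒ chchSAhwthw ⇒ chchcTwAhwthw ⇒ chchcAthwAhwthw ⇒ chchchthwAhwthw ⇒ chchchthwhhwthw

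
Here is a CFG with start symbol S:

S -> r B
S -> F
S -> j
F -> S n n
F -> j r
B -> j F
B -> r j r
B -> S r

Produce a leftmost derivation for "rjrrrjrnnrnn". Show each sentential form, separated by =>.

S=>rB=>rjF=>rjSnn=>rjrBnn=>rjrSrnn=>rjrFrnn=>rjrSnnrnn=>rjrrBnnrnn=>rjrrrjrnnrnn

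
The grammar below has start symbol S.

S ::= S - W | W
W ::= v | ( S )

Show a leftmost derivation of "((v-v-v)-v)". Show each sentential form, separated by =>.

S=>W=>(S)=>(S-W)=>(W-W)=>((S)-W)=>((S-W)-W)=>((S-W-W)-W)=>((W-W-W)-W)=>((v-W-W)-W)=>((v-v-W)-W)=>((v-v-v)-W)=>((v-v-v)-v)

S => W   [S ::= W]
W => (S)   [W ::= ( S )]
(S) => (S-W)   [S ::= S - W]
(S-W) => (W-W)   [S ::= W]
(W-W) => ((S)-W)   [W ::= ( S )]
((S)-W) => ((S-W)-W)   [S ::= S - W]
((S-W)-W) => ((S-W-W)-W)   [S ::= S - W]
((S-W-W)-W) => ((W-W-W)-W)   [S ::= W]
((W-W-W)-W) => ((v-W-W)-W)   [W ::= v]
((v-W-W)-W) => ((v-v-W)-W)   [W ::= v]
((v-v-W)-W) => ((v-v-v)-W)   [W ::= v]
((v-v-v)-W) => ((v-v-v)-v)   [W ::= v]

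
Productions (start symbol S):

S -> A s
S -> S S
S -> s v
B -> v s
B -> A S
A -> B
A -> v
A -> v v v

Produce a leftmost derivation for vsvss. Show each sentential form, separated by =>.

S => SS => AsS => vsS => vsAs => vsBs => vsvss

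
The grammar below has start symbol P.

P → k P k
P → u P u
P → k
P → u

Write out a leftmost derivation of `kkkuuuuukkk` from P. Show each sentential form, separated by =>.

P => kPk   [P → k P k]
kPk => kkPkk   [P → k P k]
kkPkk => kkkPkkk   [P → k P k]
kkkPkkk => kkkuPukkk   [P → u P u]
kkkuPukkk => kkkuuPuukkk   [P → u P u]
kkkuuPuukkk => kkkuuuuukkk   [P → u]

P=>kPk=>kkPkk=>kkkPkkk=>kkkuPukkk=>kkkuuPuukkk=>kkkuuuuukkk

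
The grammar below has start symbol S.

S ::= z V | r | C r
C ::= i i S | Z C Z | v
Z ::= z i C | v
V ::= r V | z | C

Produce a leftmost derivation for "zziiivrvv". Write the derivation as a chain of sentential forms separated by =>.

S => zV   [S ::= z V]
zV => zC   [V ::= C]
zC => zZCZ   [C ::= Z C Z]
zZCZ => zziCCZ   [Z ::= z i C]
zziCCZ => zziiiSCZ   [C ::= i i S]
zziiiSCZ => zziiiCrCZ   [S ::= C r]
zziiiCrCZ => zziiivrCZ   [C ::= v]
zziiivrCZ => zziiivrvZ   [C ::= v]
zziiivrvZ => zziiivrvv   [Z ::= v]

S => zV => zC => zZCZ => zziCCZ => zziiiSCZ => zziiiCrCZ => zziiivrCZ => zziiivrvZ => zziiivrvv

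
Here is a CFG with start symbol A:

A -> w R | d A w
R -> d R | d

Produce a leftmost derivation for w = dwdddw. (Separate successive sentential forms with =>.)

A => dAw => dwRw => dwdRw => dwddRw => dwdddw

A => dAw   [A -> d A w]
dAw => dwRw   [A -> w R]
dwRw => dwdRw   [R -> d R]
dwdRw => dwddRw   [R -> d R]
dwddRw => dwdddw   [R -> d]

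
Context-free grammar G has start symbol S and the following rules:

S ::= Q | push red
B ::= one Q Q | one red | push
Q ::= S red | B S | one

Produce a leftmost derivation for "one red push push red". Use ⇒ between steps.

S ⇒ Q ⇒ B S ⇒ one red S ⇒ one red Q ⇒ one red B S ⇒ one red push S ⇒ one red push push red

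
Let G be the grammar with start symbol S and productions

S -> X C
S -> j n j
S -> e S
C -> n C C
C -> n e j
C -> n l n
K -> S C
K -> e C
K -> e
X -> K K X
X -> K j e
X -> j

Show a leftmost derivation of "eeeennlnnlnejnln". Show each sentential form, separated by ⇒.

S⇒eS⇒eeS⇒eeeS⇒eeeXC⇒eeeKKXC⇒eeeeCKXC⇒eeeenCCKXC⇒eeeennlnCKXC⇒eeeennlnnlnKXC⇒eeeennlnnlneXC⇒eeeennlnnlnejC⇒eeeennlnnlnejnln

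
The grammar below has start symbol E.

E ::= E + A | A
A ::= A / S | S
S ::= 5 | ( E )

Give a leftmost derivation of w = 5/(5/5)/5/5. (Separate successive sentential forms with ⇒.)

E ⇒ A ⇒ A/S ⇒ A/S/S ⇒ A/S/S/S ⇒ S/S/S/S ⇒ 5/S/S/S ⇒ 5/(E)/S/S ⇒ 5/(A)/S/S ⇒ 5/(A/S)/S/S ⇒ 5/(S/S)/S/S ⇒ 5/(5/S)/S/S ⇒ 5/(5/5)/S/S ⇒ 5/(5/5)/5/S ⇒ 5/(5/5)/5/5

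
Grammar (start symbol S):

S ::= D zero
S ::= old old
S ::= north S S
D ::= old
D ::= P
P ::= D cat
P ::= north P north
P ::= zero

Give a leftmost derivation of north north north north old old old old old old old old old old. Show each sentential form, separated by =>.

S => north S S => north north S S S => north north north S S S S => north north north north S S S S S => north north north north old old S S S S => north north north north old old old old S S S => north north north north old old old old old old S S => north north north north old old old old old old old old S => north north north north old old old old old old old old old old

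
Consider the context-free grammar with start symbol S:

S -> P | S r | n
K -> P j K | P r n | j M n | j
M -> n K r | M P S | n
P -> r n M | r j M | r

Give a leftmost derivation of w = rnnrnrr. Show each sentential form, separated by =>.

S => P   [S -> P]
P => rnM   [P -> r n M]
rnM => rnMPS   [M -> M P S]
rnMPS => rnnPS   [M -> n]
rnnPS => rnnrS   [P -> r]
rnnrS => rnnrSr   [S -> S r]
rnnrSr => rnnrSrr   [S -> S r]
rnnrSrr => rnnrnrr   [S -> n]

S => P => rnM => rnMPS => rnnPS => rnnrS => rnnrSr => rnnrSrr => rnnrnrr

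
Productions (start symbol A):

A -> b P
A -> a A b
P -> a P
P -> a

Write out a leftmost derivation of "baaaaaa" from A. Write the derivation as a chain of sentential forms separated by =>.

A => bP => baP => baaP => baaaP => baaaaP => baaaaaP => baaaaaa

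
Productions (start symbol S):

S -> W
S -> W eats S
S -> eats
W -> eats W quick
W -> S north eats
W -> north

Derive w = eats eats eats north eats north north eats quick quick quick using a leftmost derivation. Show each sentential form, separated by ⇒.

S ⇒ W ⇒ eats W quick ⇒ eats eats W quick quick ⇒ eats eats eats W quick quick quick ⇒ eats eats eats S north eats quick quick quick ⇒ eats eats eats W eats S north eats quick quick quick ⇒ eats eats eats north eats S north eats quick quick quick ⇒ eats eats eats north eats W north eats quick quick quick ⇒ eats eats eats north eats north north eats quick quick quick

S ⇒ W   [S -> W]
W ⇒ eats W quick   [W -> eats W quick]
eats W quick ⇒ eats eats W quick quick   [W -> eats W quick]
eats eats W quick quick ⇒ eats eats eats W quick quick quick   [W -> eats W quick]
eats eats eats W quick quick quick ⇒ eats eats eats S north eats quick quick quick   [W -> S north eats]
eats eats eats S north eats quick quick quick ⇒ eats eats eats W eats S north eats quick quick quick   [S -> W eats S]
eats eats eats W eats S north eats quick quick quick ⇒ eats eats eats north eats S north eats quick quick quick   [W -> north]
eats eats eats north eats S north eats quick quick quick ⇒ eats eats eats north eats W north eats quick quick quick   [S -> W]
eats eats eats north eats W north eats quick quick quick ⇒ eats eats eats north eats north north eats quick quick quick   [W -> north]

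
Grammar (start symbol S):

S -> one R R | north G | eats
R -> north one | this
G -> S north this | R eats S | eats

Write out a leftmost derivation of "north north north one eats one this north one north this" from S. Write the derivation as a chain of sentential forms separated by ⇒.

S ⇒ north G   [S -> north G]
north G ⇒ north S north this   [G -> S north this]
north S north this ⇒ north north G north this   [S -> north G]
north north G north this ⇒ north north R eats S north this   [G -> R eats S]
north north R eats S north this ⇒ north north north one eats S north this   [R -> north one]
north north north one eats S north this ⇒ north north north one eats one R R north this   [S -> one R R]
north north north one eats one R R north this ⇒ north north north one eats one this R north this   [R -> this]
north north north one eats one this R north this ⇒ north north north one eats one this north one north this   [R -> north one]

S ⇒ north G ⇒ north S north this ⇒ north north G north this ⇒ north north R eats S north this ⇒ north north north one eats S north this ⇒ north north north one eats one R R north this ⇒ north north north one eats one this R north this ⇒ north north north one eats one this north one north this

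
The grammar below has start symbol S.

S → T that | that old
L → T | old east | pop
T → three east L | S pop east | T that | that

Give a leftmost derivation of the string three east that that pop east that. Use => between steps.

S => T that => S pop east that => T that pop east that => three east L that pop east that => three east T that pop east that => three east that that pop east that

S => T that   [S → T that]
T that => S pop east that   [T → S pop east]
S pop east that => T that pop east that   [S → T that]
T that pop east that => three east L that pop east that   [T → three east L]
three east L that pop east that => three east T that pop east that   [L → T]
three east T that pop east that => three east that that pop east that   [T → that]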